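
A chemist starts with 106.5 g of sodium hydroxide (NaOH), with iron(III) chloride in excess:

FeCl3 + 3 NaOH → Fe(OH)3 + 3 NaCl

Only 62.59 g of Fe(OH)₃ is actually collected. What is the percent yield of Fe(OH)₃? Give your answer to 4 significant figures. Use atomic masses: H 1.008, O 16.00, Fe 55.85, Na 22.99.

M(NaOH) = 22.99 + 16.00 + 1.008 = 39.998 g/mol.
M(Fe(OH)3) = 55.85 + 3(16.00) + 3(1.008) = 106.874 g/mol.
n(NaOH) = 106.50 g / 39.998 g/mol = 2.6626 mol.
From the equation the NaOH:Fe(OH)3 mole ratio is 3:1, so n(Fe(OH)3) = 2.6626 × 1/3 = 0.88754 mol.
Mass of Fe(OH)3 = 0.88754 mol × 106.874 g/mol = 94.855 g.
This is the theoretical yield. Percent yield = 62.59 g / 94.855 g × 100% = 65.985%.

65.98 %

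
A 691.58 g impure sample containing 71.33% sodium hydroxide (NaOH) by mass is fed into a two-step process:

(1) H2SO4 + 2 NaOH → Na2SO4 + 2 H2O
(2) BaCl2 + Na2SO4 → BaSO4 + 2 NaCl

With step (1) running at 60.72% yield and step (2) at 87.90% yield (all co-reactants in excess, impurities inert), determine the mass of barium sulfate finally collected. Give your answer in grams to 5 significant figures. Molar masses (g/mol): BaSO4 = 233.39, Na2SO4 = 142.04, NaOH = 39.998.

768.16 g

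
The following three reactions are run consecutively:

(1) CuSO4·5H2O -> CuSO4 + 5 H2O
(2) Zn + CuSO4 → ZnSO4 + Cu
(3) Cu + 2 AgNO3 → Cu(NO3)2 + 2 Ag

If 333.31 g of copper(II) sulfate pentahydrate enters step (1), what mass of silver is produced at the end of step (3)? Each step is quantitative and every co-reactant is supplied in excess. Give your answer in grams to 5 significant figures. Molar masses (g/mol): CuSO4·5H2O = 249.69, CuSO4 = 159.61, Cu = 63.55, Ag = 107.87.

287.99 g

n(CuSO4·5H2O) = 333.31 / 249.69 = 1.33490 mol.
Reaction (1): CuSO4·5H2O→CuSO4 ratio 1:1 ⇒ n(CuSO4) = 1.33490 mol.
Reaction (2): CuSO4→Cu ratio 1:1 ⇒ n(Cu) = 1.33490 mol.
Reaction (3): Cu→Ag ratio 1:2 ⇒ n(Ag) = 2.66979 mol.
Mass of Ag = 2.66979 × 107.87 = 287.990 g.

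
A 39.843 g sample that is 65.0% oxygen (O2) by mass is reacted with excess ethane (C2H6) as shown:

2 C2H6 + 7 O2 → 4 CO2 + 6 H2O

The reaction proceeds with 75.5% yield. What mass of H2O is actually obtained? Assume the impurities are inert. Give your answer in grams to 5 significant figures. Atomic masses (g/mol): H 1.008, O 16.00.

9.4357 g

Pure O2 available = 39.843 g × 0.650 = 25.8980 g.
M(O2) = 2(16.00) = 32.00 g/mol.
M(H2O) = 2(1.008) + 16.00 = 18.016 g/mol.
n(O2) = 25.8980 g / 32.00 g/mol = 0.809311 mol.
From the equation the O2:H2O mole ratio is 7:6, so n(H2O) = 0.809311 × 6/7 = 0.693695 mol.
Mass of H2O = 0.693695 mol × 18.016 g/mol = 12.4976 g.
Actual mass collected = 12.4976 g × 0.755 = 9.43570 g.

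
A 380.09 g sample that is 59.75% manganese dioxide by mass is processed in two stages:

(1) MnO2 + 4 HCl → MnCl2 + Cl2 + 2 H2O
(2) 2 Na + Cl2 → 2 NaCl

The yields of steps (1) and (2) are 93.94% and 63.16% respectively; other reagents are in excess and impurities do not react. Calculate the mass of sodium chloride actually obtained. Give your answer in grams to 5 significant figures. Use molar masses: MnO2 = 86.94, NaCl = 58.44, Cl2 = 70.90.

181.15 g

Pure MnO2 = 380.09 × 0.5975 = 227.104 g.
n(MnO2) = 227.104 / 86.94 = 2.61219 mol.
Step 1 (MnO2:Cl2 = 1:1): theoretical n(Cl2) = 2.61219 mol; at 93.94% yield, n(Cl2) = 2.45389 mol.
Step 2 (Cl2:NaCl = 1:2): theoretical n(NaCl) = 4.90778 mol, so theoretical mass = 4.90778 × 58.44 = 286.811 g.
At 63.16% yield, actual mass of NaCl = 286.811 × 0.6316 = 181.150 g.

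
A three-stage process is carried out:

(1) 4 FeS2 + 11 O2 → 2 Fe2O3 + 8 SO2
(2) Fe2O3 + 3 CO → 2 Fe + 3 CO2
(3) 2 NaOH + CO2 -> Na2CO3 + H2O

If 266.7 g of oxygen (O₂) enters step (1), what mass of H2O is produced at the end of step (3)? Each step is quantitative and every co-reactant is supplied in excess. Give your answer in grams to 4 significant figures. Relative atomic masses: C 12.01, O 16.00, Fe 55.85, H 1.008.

81.90 g

M(O2) = 2(16.00) = 32.00 g/mol.
M(H2O) = 2(1.008) + 16.00 = 18.016 g/mol.
n(O2) = 266.7 / 32.00 = 8.3344 mol.
Reaction (1): O2→Fe2O3 ratio 11:2 ⇒ n(Fe2O3) = 1.5153 mol.
Reaction (2): Fe2O3→CO2 ratio 1:3 ⇒ n(CO2) = 4.5460 mol.
Reaction (3): CO2→H2O ratio 1:1 ⇒ n(H2O) = 4.5460 mol.
Mass of H2O = 4.5460 × 18.016 = 81.901 g.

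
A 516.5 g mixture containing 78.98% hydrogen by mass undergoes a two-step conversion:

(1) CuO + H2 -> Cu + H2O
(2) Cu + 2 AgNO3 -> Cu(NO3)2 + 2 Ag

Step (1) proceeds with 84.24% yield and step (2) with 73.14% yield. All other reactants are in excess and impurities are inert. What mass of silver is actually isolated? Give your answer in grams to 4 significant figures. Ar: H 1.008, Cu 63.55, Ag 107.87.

26900 g

Pure H2 = 516.5 × 0.7898 = 407.93 g.
M(H2) = 2(1.008) = 2.016 g/mol.
M(Ag) = 107.87 g/mol.
n(H2) = 407.93 / 2.016 = 202.35 mol.
Step 1 (H2:Cu = 1:1): theoretical n(Cu) = 202.35 mol; at 84.24% yield, n(Cu) = 170.46 mol.
Step 2 (Cu:Ag = 1:2): theoretical n(Ag) = 340.91 mol, so theoretical mass = 340.91 × 107.87 = 36774 g.
At 73.14% yield, actual mass of Ag = 36774 × 0.7314 = 26897 g.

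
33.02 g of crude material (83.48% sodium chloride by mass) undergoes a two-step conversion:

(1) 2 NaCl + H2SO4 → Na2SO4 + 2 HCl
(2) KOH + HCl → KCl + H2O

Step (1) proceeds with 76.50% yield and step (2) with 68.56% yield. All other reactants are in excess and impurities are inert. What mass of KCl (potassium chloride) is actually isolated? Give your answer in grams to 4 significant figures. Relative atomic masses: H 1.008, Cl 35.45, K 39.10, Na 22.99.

Pure NaCl = 33.02 × 0.8348 = 27.565 g.
M(NaCl) = 22.99 + 35.45 = 58.44 g/mol.
M(KCl) = 39.10 + 35.45 = 74.55 g/mol.
n(NaCl) = 27.565 / 58.44 = 0.47168 mol.
Step 1 (NaCl:HCl = 2:2): theoretical n(HCl) = 0.47168 mol; at 76.50% yield, n(HCl) = 0.36084 mol.
Step 2 (HCl:KCl = 1:1): theoretical n(KCl) = 0.36084 mol, so theoretical mass = 0.36084 × 74.55 = 26.900 g.
At 68.56% yield, actual mass of KCl = 26.900 × 0.6856 = 18.443 g.

18.44 g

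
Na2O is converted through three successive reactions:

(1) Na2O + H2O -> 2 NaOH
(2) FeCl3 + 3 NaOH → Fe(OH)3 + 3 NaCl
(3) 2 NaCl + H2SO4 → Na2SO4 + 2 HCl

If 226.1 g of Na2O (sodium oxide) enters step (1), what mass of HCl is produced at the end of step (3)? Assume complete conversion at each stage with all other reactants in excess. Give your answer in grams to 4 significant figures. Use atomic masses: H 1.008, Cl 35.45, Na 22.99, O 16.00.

M(Na2O) = 2(22.99) + 16.00 = 61.98 g/mol.
M(HCl) = 1.008 + 35.45 = 36.458 g/mol.
n(Na2O) = 226.1 / 61.98 = 3.6480 mol.
Reaction (1): Na2O→NaOH ratio 1:2 ⇒ n(NaOH) = 7.2959 mol.
Reaction (2): NaOH→NaCl ratio 3:3 ⇒ n(NaCl) = 7.2959 mol.
Reaction (3): NaCl→HCl ratio 2:2 ⇒ n(HCl) = 7.2959 mol.
Mass of HCl = 7.2959 × 36.458 = 265.99 g.

266.0 g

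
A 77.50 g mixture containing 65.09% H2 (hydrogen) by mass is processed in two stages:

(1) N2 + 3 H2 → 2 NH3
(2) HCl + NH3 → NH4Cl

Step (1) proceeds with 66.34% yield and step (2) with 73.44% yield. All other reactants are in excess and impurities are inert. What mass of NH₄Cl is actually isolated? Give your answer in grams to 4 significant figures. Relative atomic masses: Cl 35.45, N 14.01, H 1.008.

434.7 g

Pure H2 = 77.50 × 0.6509 = 50.445 g.
M(H2) = 2(1.008) = 2.016 g/mol.
M(NH4Cl) = 14.01 + 4(1.008) + 35.45 = 53.492 g/mol.
n(H2) = 50.445 / 2.016 = 25.022 mol.
Step 1 (H2:NH3 = 3:2): theoretical n(NH3) = 16.681 mol; at 66.34% yield, n(NH3) = 11.066 mol.
Step 2 (NH3:NH4Cl = 1:1): theoretical n(NH4Cl) = 11.066 mol, so theoretical mass = 11.066 × 53.492 = 591.97 g.
At 73.44% yield, actual mass of NH4Cl = 591.97 × 0.7344 = 434.74 g.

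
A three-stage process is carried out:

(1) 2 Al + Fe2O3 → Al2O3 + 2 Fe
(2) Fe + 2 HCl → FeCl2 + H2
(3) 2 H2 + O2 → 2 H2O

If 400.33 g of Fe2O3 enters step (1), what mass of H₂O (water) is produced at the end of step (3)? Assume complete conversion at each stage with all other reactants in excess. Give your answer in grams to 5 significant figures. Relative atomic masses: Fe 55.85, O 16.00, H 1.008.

90.324 g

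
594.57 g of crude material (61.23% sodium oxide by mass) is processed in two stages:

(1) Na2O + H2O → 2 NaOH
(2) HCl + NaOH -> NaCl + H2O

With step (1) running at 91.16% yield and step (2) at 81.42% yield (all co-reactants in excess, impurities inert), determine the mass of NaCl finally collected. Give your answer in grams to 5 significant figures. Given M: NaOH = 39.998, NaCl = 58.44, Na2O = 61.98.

Pure Na2O = 594.57 × 0.6123 = 364.055 g.
n(Na2O) = 364.055 / 61.98 = 5.87375 mol.
Step 1 (Na2O:NaOH = 1:2): theoretical n(NaOH) = 11.7475 mol; at 91.16% yield, n(NaOH) = 10.7090 mol.
Step 2 (NaOH:NaCl = 1:1): theoretical n(NaCl) = 10.7090 mol, so theoretical mass = 10.7090 × 58.44 = 625.836 g.
At 81.42% yield, actual mass of NaCl = 625.836 × 0.8142 = 509.555 g.

509.56 g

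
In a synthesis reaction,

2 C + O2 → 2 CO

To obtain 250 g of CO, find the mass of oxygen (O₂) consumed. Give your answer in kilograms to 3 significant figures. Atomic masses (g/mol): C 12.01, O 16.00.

0.143 kg

M(CO) = 12.01 + 16.00 = 28.01 g/mol.
M(O2) = 2(16.00) = 32.00 g/mol.
n(CO) = 250.0 g / 28.01 g/mol = 8.925 mol.
From the equation the CO:O2 mole ratio is 2:1, so n(O2) = 8.925 × 1/2 = 4.463 mol.
Mass of O2 = 4.463 mol × 32.00 g/mol = 142.8 g.
Converting to kg: 142.8 g = 0.143 kg.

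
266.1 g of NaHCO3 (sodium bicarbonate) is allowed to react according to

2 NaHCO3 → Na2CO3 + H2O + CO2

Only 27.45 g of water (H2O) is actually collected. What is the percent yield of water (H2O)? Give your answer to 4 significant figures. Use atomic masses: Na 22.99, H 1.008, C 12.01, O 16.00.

M(NaHCO3) = 22.99 + 1.008 + 12.01 + 3(16.00) = 84.008 g/mol.
M(H2O) = 2(1.008) + 16.00 = 18.016 g/mol.
n(NaHCO3) = 266.10 g / 84.008 g/mol = 3.1676 mol.
From the equation the NaHCO3:H2O mole ratio is 2:1, so n(H2O) = 3.1676 × 1/2 = 1.5838 mol.
Mass of H2O = 1.5838 mol × 18.016 g/mol = 28.533 g.
This is the theoretical yield. Percent yield = 27.45 g / 28.533 g × 100% = 96.203%.

96.20 %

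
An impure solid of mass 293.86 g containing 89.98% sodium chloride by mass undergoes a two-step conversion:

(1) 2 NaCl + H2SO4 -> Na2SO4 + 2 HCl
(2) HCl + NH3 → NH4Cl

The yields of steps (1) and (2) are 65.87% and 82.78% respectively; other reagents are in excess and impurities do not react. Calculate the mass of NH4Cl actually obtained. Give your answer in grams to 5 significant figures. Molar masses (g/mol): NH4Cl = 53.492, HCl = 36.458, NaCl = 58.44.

Pure NaCl = 293.86 × 0.8998 = 264.415 g.
n(NaCl) = 264.415 / 58.44 = 4.52456 mol.
Step 1 (NaCl:HCl = 2:2): theoretical n(HCl) = 4.52456 mol; at 65.87% yield, n(HCl) = 2.98033 mol.
Step 2 (HCl:NH4Cl = 1:1): theoretical n(NH4Cl) = 2.98033 mol, so theoretical mass = 2.98033 × 53.492 = 159.424 g.
At 82.78% yield, actual mass of NH4Cl = 159.424 × 0.8278 = 131.971 g.

131.97 g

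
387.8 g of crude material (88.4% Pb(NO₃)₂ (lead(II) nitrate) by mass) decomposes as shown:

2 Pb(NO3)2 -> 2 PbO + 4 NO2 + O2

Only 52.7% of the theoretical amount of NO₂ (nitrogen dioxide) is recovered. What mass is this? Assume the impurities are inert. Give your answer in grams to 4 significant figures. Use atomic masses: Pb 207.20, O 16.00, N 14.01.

50.19 g

Pure Pb(NO3)2 available = 387.8 g × 0.884 = 342.82 g.
M(Pb(NO3)2) = 207.20 + 2(14.01) + 6(16.00) = 331.22 g/mol.
M(NO2) = 14.01 + 2(16.00) = 46.01 g/mol.
n(Pb(NO3)2) = 342.82 g / 331.22 g/mol = 1.0350 mol.
From the equation the Pb(NO3)2:NO2 mole ratio is 2:4, so n(NO2) = 1.0350 × 4/2 = 2.0700 mol.
Mass of NO2 = 2.0700 mol × 46.01 g/mol = 95.241 g.
Actual mass collected = 95.241 g × 0.527 = 50.192 g.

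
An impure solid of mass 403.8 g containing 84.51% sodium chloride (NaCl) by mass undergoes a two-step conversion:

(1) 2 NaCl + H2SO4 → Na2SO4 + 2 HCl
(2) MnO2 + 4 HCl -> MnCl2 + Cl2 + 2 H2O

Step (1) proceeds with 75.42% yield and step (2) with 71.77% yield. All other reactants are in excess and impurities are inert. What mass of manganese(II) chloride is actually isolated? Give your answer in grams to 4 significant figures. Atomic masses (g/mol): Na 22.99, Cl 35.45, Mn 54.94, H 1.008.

Pure NaCl = 403.8 × 0.8451 = 341.25 g.
M(NaCl) = 22.99 + 35.45 = 58.44 g/mol.
M(MnCl2) = 54.94 + 2(35.45) = 125.84 g/mol.
n(NaCl) = 341.25 / 58.44 = 5.8393 mol.
Step 1 (NaCl:HCl = 2:2): theoretical n(HCl) = 5.8393 mol; at 75.42% yield, n(HCl) = 4.4040 mol.
Step 2 (HCl:MnCl2 = 4:1): theoretical n(MnCl2) = 1.1010 mol, so theoretical mass = 1.1010 × 125.84 = 138.55 g.
At 71.77% yield, actual mass of MnCl2 = 138.55 × 0.7177 = 99.438 g.

99.44 g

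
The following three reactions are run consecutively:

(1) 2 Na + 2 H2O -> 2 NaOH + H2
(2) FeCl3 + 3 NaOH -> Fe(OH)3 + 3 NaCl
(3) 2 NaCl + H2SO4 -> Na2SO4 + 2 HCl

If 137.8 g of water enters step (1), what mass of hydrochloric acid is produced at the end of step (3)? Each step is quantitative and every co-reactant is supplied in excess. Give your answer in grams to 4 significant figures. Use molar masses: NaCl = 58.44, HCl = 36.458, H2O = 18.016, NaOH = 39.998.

n(H2O) = 137.8 / 18.016 = 7.6488 mol.
Reaction (1): H2O→NaOH ratio 2:2 ⇒ n(NaOH) = 7.6488 mol.
Reaction (2): NaOH→NaCl ratio 3:3 ⇒ n(NaCl) = 7.6488 mol.
Reaction (3): NaCl→HCl ratio 2:2 ⇒ n(HCl) = 7.6488 mol.
Mass of HCl = 7.6488 × 36.458 = 278.86 g.

278.9 g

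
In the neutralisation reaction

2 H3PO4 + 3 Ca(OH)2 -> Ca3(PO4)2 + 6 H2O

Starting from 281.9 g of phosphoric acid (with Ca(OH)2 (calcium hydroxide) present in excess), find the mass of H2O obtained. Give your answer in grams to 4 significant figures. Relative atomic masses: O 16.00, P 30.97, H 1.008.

M(H3PO4) = 3(1.008) + 30.97 + 4(16.00) = 97.994 g/mol.
M(H2O) = 2(1.008) + 16.00 = 18.016 g/mol.
n(H3PO4) = 281.90 g / 97.994 g/mol = 2.8767 mol.
From the equation the H3PO4:H2O mole ratio is 2:6, so n(H2O) = 2.8767 × 6/2 = 8.6301 mol.
Mass of H2O = 8.6301 mol × 18.016 g/mol = 155.48 g.

155.5 g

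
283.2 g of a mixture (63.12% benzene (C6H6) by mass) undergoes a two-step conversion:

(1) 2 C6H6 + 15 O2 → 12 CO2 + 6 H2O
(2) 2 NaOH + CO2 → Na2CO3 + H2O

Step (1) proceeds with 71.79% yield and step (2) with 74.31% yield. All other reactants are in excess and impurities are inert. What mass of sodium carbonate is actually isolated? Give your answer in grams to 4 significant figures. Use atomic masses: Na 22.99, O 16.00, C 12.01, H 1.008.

Pure C6H6 = 283.2 × 0.6312 = 178.76 g.
M(C6H6) = 6(12.01) + 6(1.008) = 78.108 g/mol.
M(Na2CO3) = 2(22.99) + 12.01 + 3(16.00) = 105.99 g/mol.
n(C6H6) = 178.76 / 78.108 = 2.2886 mol.
Step 1 (C6H6:CO2 = 2:12): theoretical n(CO2) = 13.731 mol; at 71.79% yield, n(CO2) = 9.8578 mol.
Step 2 (CO2:Na2CO3 = 1:1): theoretical n(Na2CO3) = 9.8578 mol, so theoretical mass = 9.8578 × 105.99 = 1044.8 g.
At 74.31% yield, actual mass of Na2CO3 = 1044.8 × 0.7431 = 776.41 g.

776.4 g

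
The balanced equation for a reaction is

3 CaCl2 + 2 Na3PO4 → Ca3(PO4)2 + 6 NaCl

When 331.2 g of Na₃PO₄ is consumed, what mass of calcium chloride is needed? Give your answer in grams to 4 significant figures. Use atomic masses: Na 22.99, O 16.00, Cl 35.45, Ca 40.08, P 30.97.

336.3 g

M(Na3PO4) = 3(22.99) + 30.97 + 4(16.00) = 163.94 g/mol.
M(CaCl2) = 40.08 + 2(35.45) = 110.98 g/mol.
n(Na3PO4) = 331.20 g / 163.94 g/mol = 2.0203 mol.
From the equation the Na3PO4:CaCl2 mole ratio is 2:3, so n(CaCl2) = 2.0203 × 3/2 = 3.0304 mol.
Mass of CaCl2 = 3.0304 mol × 110.98 g/mol = 336.31 g.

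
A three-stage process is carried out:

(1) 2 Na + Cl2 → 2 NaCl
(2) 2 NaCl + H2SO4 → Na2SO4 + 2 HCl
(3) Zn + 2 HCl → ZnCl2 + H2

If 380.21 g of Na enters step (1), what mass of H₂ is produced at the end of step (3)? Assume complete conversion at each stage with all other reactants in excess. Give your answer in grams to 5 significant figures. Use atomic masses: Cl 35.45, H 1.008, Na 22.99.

M(Na) = 22.99 g/mol.
M(H2) = 2(1.008) = 2.016 g/mol.
n(Na) = 380.21 / 22.99 = 16.5381 mol.
Reaction (1): Na→NaCl ratio 2:2 ⇒ n(NaCl) = 16.5381 mol.
Reaction (2): NaCl→HCl ratio 2:2 ⇒ n(HCl) = 16.5381 mol.
Reaction (3): HCl→H2 ratio 2:1 ⇒ n(H2) = 8.26903 mol.
Mass of H2 = 8.26903 × 2.016 = 16.6704 g.

16.670 g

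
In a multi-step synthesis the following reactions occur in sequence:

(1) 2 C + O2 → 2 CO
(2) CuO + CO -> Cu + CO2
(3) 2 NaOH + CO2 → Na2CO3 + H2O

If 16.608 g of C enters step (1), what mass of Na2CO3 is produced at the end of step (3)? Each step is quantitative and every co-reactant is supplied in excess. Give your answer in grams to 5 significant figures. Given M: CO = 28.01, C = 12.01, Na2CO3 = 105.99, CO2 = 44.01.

146.57 g

n(C) = 16.608 / 12.01 = 1.38285 mol.
Reaction (1): C→CO ratio 2:2 ⇒ n(CO) = 1.38285 mol.
Reaction (2): CO→CO2 ratio 1:1 ⇒ n(CO2) = 1.38285 mol.
Reaction (3): CO2→Na2CO3 ratio 1:1 ⇒ n(Na2CO3) = 1.38285 mol.
Mass of Na2CO3 = 1.38285 × 105.99 = 146.568 g.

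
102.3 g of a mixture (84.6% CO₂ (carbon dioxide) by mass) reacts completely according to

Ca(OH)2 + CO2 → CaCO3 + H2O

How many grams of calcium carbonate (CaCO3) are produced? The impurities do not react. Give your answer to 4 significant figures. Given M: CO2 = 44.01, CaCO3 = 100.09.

Mass of pure CO2 = 102.3 g × 0.846 = 86.546 g.
n(CO2) = 86.546 g / 44.01 g/mol = 1.9665 mol.
From the equation the CO2:CaCO3 mole ratio is 1:1, so n(CaCO3) = 1.9665 × 1/1 = 1.9665 mol.
Mass of CaCO3 = 1.9665 mol × 100.09 g/mol = 196.83 g.

196.8 g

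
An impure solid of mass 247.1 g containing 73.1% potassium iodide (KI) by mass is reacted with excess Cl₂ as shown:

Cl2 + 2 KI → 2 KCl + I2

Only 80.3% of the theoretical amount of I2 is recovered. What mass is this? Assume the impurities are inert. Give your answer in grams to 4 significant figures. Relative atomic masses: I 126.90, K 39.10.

Pure KI available = 247.1 g × 0.731 = 180.63 g.
M(KI) = 39.10 + 126.90 = 166.00 g/mol.
M(I2) = 2(126.90) = 253.80 g/mol.
n(KI) = 180.63 g / 166.00 g/mol = 1.0881 mol.
From the equation the KI:I2 mole ratio is 2:1, so n(I2) = 1.0881 × 1/2 = 0.54407 mol.
Mass of I2 = 0.54407 mol × 253.80 g/mol = 138.08 g.
Actual mass collected = 138.08 g × 0.803 = 110.88 g.

110.9 g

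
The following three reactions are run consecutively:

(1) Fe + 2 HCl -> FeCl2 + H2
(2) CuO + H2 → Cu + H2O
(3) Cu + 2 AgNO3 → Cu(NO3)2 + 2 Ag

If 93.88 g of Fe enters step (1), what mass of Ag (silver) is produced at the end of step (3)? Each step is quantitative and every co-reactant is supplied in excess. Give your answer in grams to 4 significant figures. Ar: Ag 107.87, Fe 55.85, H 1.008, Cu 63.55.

M(Fe) = 55.85 g/mol.
M(Ag) = 107.87 g/mol.
n(Fe) = 93.88 / 55.85 = 1.6809 mol.
Reaction (1): Fe→H2 ratio 1:1 ⇒ n(H2) = 1.6809 mol.
Reaction (2): H2→Cu ratio 1:1 ⇒ n(Cu) = 1.6809 mol.
Reaction (3): Cu→Ag ratio 1:2 ⇒ n(Ag) = 3.3619 mol.
Mass of Ag = 3.3619 × 107.87 = 362.64 g.

362.6 g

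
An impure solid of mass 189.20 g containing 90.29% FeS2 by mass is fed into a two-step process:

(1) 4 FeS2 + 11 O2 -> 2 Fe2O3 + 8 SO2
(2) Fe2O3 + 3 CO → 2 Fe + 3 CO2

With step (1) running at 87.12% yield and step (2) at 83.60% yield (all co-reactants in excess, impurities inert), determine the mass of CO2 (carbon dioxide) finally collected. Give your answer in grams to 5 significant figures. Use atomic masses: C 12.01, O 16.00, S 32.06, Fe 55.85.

Pure FeS2 = 189.20 × 0.9029 = 170.829 g.
M(FeS2) = 55.85 + 2(32.06) = 119.97 g/mol.
M(CO2) = 12.01 + 2(16.00) = 44.01 g/mol.
n(FeS2) = 170.829 / 119.97 = 1.42393 mol.
Step 1 (FeS2:Fe2O3 = 4:2): theoretical n(Fe2O3) = 0.711964 mol; at 87.12% yield, n(Fe2O3) = 0.620263 mol.
Step 2 (Fe2O3:CO2 = 1:3): theoretical n(CO2) = 1.86079 mol, so theoretical mass = 1.86079 × 44.01 = 81.8933 g.
At 83.60% yield, actual mass of CO2 = 81.8933 × 0.8360 = 68.4628 g.

68.463 g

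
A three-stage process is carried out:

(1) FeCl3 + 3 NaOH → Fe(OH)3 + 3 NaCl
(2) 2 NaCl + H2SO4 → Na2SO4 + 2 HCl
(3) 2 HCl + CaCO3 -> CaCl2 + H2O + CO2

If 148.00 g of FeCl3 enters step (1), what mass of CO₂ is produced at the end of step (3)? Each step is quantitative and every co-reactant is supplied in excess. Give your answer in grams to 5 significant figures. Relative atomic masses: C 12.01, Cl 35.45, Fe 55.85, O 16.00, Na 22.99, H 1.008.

60.236 g

M(FeCl3) = 55.85 + 3(35.45) = 162.20 g/mol.
M(CO2) = 12.01 + 2(16.00) = 44.01 g/mol.
n(FeCl3) = 148.00 / 162.20 = 0.912454 mol.
Reaction (1): FeCl3→NaCl ratio 1:3 ⇒ n(NaCl) = 2.73736 mol.
Reaction (2): NaCl→HCl ratio 2:2 ⇒ n(HCl) = 2.73736 mol.
Reaction (3): HCl→CO2 ratio 2:1 ⇒ n(CO2) = 1.36868 mol.
Mass of CO2 = 1.36868 × 44.01 = 60.2356 g.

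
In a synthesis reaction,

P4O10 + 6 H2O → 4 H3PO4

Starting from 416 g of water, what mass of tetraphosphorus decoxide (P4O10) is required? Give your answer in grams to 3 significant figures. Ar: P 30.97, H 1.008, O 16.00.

1090 g

M(H2O) = 2(1.008) + 16.00 = 18.016 g/mol.
M(P4O10) = 4(30.97) + 10(16.00) = 283.88 g/mol.
n(H2O) = 416.0 g / 18.016 g/mol = 23.09 mol.
From the equation the H2O:P4O10 mole ratio is 6:1, so n(P4O10) = 23.09 × 1/6 = 3.848 mol.
Mass of P4O10 = 3.848 mol × 283.88 g/mol = 1092 g.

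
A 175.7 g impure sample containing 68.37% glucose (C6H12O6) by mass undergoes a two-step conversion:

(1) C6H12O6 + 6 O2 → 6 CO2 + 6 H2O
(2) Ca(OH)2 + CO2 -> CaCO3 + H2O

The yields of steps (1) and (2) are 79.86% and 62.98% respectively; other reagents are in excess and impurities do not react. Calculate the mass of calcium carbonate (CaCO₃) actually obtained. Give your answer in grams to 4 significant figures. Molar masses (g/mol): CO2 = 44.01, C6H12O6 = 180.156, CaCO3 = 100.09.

Pure C6H12O6 = 175.7 × 0.6837 = 120.13 g.
n(C6H12O6) = 120.13 / 180.156 = 0.66679 mol.
Step 1 (C6H12O6:CO2 = 1:6): theoretical n(CO2) = 4.0007 mol; at 79.86% yield, n(CO2) = 3.1950 mol.
Step 2 (CO2:CaCO3 = 1:1): theoretical n(CaCO3) = 3.1950 mol, so theoretical mass = 3.1950 × 100.09 = 319.79 g.
At 62.98% yield, actual mass of CaCO3 = 319.79 × 0.6298 = 201.40 g.

201.4 g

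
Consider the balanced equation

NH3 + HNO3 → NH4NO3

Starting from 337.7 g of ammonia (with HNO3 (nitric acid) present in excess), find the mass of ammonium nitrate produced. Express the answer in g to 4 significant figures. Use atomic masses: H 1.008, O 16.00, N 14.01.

1587 g

M(NH3) = 14.01 + 3(1.008) = 17.034 g/mol.
M(NH4NO3) = 2(14.01) + 4(1.008) + 3(16.00) = 80.052 g/mol.
n(NH3) = 337.70 g / 17.034 g/mol = 19.825 mol.
From the equation the NH3:NH4NO3 mole ratio is 1:1, so n(NH4NO3) = 19.825 × 1/1 = 19.825 mol.
Mass of NH4NO3 = 19.825 mol × 80.052 g/mol = 1587.0 g.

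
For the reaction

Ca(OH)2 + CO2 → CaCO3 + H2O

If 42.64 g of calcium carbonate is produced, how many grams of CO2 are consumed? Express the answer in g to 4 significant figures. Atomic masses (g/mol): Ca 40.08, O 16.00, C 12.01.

18.75 g

M(CaCO3) = 40.08 + 12.01 + 3(16.00) = 100.09 g/mol.
M(CO2) = 12.01 + 2(16.00) = 44.01 g/mol.
n(CaCO3) = 42.640 g / 100.09 g/mol = 0.42602 mol.
From the equation the CaCO3:CO2 mole ratio is 1:1, so n(CO2) = 0.42602 × 1/1 = 0.42602 mol.
Mass of CO2 = 0.42602 mol × 44.01 g/mol = 18.749 g.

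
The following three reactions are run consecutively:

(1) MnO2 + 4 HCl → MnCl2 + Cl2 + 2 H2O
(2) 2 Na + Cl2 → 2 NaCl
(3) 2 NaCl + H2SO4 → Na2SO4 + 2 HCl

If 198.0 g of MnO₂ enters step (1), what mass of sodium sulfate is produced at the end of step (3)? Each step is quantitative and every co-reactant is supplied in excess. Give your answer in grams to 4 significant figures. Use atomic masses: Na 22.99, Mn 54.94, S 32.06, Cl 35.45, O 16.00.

M(MnO2) = 54.94 + 2(16.00) = 86.94 g/mol.
M(Na2SO4) = 2(22.99) + 32.06 + 4(16.00) = 142.04 g/mol.
n(MnO2) = 198.0 / 86.94 = 2.2774 mol.
Reaction (1): MnO2→Cl2 ratio 1:1 ⇒ n(Cl2) = 2.2774 mol.
Reaction (2): Cl2→NaCl ratio 1:2 ⇒ n(NaCl) = 4.5549 mol.
Reaction (3): NaCl→Na2SO4 ratio 2:1 ⇒ n(Na2SO4) = 2.2774 mol.
Mass of Na2SO4 = 2.2774 × 142.04 = 323.49 g.

323.5 g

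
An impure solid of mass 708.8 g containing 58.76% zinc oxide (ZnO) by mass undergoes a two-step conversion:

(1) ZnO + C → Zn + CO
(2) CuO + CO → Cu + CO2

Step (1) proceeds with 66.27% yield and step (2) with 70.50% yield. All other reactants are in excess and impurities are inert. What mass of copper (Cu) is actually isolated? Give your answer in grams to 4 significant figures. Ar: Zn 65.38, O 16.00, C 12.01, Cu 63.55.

Pure ZnO = 708.8 × 0.5876 = 416.49 g.
M(ZnO) = 65.38 + 16.00 = 81.38 g/mol.
M(Cu) = 63.55 g/mol.
n(ZnO) = 416.49 / 81.38 = 5.1179 mol.
Step 1 (ZnO:CO = 1:1): theoretical n(CO) = 5.1179 mol; at 66.27% yield, n(CO) = 3.3916 mol.
Step 2 (CO:Cu = 1:1): theoretical n(Cu) = 3.3916 mol, so theoretical mass = 3.3916 × 63.55 = 215.54 g.
At 70.50% yield, actual mass of Cu = 215.54 × 0.7050 = 151.95 g.

152.0 g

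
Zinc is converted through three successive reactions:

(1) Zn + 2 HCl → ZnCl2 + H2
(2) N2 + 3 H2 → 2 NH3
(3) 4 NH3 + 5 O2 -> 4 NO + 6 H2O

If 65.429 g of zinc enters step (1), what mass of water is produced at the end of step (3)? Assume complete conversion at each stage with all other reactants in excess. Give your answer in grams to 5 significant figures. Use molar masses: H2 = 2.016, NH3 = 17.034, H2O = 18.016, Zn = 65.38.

18.030 g

n(Zn) = 65.429 / 65.38 = 1.00075 mol.
Reaction (1): Zn→H2 ratio 1:1 ⇒ n(H2) = 1.00075 mol.
Reaction (2): H2→NH3 ratio 3:2 ⇒ n(NH3) = 0.667166 mol.
Reaction (3): NH3→H2O ratio 4:6 ⇒ n(H2O) = 1.00075 mol.
Mass of H2O = 1.00075 × 18.016 = 18.0295 g.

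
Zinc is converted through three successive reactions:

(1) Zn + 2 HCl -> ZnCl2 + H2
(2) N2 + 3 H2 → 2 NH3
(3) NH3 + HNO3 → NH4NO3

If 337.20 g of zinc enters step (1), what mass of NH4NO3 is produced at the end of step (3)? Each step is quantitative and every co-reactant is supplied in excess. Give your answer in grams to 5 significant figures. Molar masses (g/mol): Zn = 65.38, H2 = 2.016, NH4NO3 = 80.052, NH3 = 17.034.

275.25 g

n(Zn) = 337.20 / 65.38 = 5.15754 mol.
Reaction (1): Zn→H2 ratio 1:1 ⇒ n(H2) = 5.15754 mol.
Reaction (2): H2→NH3 ratio 3:2 ⇒ n(NH3) = 3.43836 mol.
Reaction (3): NH3→NH4NO3 ratio 1:1 ⇒ n(NH4NO3) = 3.43836 mol.
Mass of NH4NO3 = 3.43836 × 80.052 = 275.248 g.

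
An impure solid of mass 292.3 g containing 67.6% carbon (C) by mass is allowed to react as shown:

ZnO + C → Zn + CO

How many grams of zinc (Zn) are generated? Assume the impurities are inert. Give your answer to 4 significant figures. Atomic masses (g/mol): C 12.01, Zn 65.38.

1076 g

Mass of pure C = 292.3 g × 0.676 = 197.59 g.
M(C) = 12.01 g/mol.
M(Zn) = 65.38 g/mol.
n(C) = 197.59 g / 12.01 g/mol = 16.453 mol.
From the equation the C:Zn mole ratio is 1:1, so n(Zn) = 16.453 × 1/1 = 16.453 mol.
Mass of Zn = 16.453 mol × 65.38 g/mol = 1075.7 g.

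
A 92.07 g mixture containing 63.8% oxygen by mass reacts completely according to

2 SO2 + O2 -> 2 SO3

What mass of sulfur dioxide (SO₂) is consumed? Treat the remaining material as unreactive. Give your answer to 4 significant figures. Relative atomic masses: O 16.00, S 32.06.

Mass of pure O2 = 92.07 g × 0.638 = 58.741 g.
M(O2) = 2(16.00) = 32.00 g/mol.
M(SO2) = 32.06 + 2(16.00) = 64.06 g/mol.
n(O2) = 58.741 g / 32.00 g/mol = 1.8356 mol.
From the equation the O2:SO2 mole ratio is 1:2, so n(SO2) = 1.8356 × 2/1 = 3.6713 mol.
Mass of SO2 = 3.6713 mol × 64.06 g/mol = 235.18 g.

235.2 g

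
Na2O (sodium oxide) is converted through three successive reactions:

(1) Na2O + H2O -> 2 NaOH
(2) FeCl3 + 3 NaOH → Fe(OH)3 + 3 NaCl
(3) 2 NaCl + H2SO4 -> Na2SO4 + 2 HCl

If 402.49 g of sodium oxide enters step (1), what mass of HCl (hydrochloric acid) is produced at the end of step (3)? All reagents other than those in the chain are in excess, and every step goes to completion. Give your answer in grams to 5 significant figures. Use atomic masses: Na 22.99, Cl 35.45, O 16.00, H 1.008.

473.51 g

M(Na2O) = 2(22.99) + 16.00 = 61.98 g/mol.
M(HCl) = 1.008 + 35.45 = 36.458 g/mol.
n(Na2O) = 402.49 / 61.98 = 6.49387 mol.
Reaction (1): Na2O→NaOH ratio 1:2 ⇒ n(NaOH) = 12.9877 mol.
Reaction (2): NaOH→NaCl ratio 3:3 ⇒ n(NaCl) = 12.9877 mol.
Reaction (3): NaCl→HCl ratio 2:2 ⇒ n(HCl) = 12.9877 mol.
Mass of HCl = 12.9877 × 36.458 = 473.507 g.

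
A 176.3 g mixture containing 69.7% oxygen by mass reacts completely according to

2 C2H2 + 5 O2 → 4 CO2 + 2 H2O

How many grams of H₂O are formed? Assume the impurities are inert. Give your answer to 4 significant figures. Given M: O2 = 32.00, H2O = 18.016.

27.67 g

Mass of pure O2 = 176.3 g × 0.697 = 122.88 g.
n(O2) = 122.88 g / 32.00 g/mol = 3.8400 mol.
From the equation the O2:H2O mole ratio is 5:2, so n(H2O) = 3.8400 × 2/5 = 1.5360 mol.
Mass of H2O = 1.5360 mol × 18.016 g/mol = 27.673 g.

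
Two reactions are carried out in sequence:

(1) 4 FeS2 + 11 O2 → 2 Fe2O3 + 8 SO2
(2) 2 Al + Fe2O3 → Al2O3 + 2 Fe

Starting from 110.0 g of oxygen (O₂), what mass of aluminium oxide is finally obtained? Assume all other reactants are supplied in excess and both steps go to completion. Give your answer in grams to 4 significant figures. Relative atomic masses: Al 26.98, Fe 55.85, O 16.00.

M(O2) = 2(16.00) = 32.00 g/mol.
M(Al2O3) = 2(26.98) + 3(16.00) = 101.96 g/mol.
n(O2) = 110.00 / 32.00 = 3.4375 mol.
Step 1 gives a 11:2 ratio of O2 to Fe2O3, so n(Fe2O3) = 0.62500 mol.
In step 2 the Fe2O3:Al2O3 ratio is 1:1, so n(Al2O3) = 0.62500 mol.
Mass of Al2O3 = 0.62500 × 101.96 = 63.725 g.

63.73 g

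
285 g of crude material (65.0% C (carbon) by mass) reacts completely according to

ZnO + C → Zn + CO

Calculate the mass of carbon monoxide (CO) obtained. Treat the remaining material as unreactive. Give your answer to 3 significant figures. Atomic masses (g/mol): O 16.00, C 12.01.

432 g

Mass of pure C = 285 g × 0.650 = 185.2 g.
M(C) = 12.01 g/mol.
M(CO) = 12.01 + 16.00 = 28.01 g/mol.
n(C) = 185.2 g / 12.01 g/mol = 15.42 mol.
From the equation the C:CO mole ratio is 1:1, so n(CO) = 15.42 × 1/1 = 15.42 mol.
Mass of CO = 15.42 mol × 28.01 g/mol = 432.0 g.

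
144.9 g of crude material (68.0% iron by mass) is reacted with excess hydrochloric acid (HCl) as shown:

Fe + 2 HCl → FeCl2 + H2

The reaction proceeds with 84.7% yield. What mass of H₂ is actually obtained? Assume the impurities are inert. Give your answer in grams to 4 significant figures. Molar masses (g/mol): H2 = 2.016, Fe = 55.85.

Pure Fe available = 144.9 g × 0.680 = 98.532 g.
n(Fe) = 98.532 g / 55.85 g/mol = 1.7642 mol.
From the equation the Fe:H2 mole ratio is 1:1, so n(H2) = 1.7642 × 1/1 = 1.7642 mol.
Mass of H2 = 1.7642 mol × 2.016 g/mol = 3.5567 g.
Actual mass collected = 3.5567 g × 0.847 = 3.0125 g.

3.013 g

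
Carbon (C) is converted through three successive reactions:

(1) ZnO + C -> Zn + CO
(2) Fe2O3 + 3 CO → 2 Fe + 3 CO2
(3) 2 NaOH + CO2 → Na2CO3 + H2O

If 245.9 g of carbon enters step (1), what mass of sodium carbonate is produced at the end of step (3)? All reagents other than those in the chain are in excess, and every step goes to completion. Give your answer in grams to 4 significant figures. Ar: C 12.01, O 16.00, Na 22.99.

M(C) = 12.01 g/mol.
M(Na2CO3) = 2(22.99) + 12.01 + 3(16.00) = 105.99 g/mol.
n(C) = 245.9 / 12.01 = 20.475 mol.
Reaction (1): C→CO ratio 1:1 ⇒ n(CO) = 20.475 mol.
Reaction (2): CO→CO2 ratio 3:3 ⇒ n(CO2) = 20.475 mol.
Reaction (3): CO2→Na2CO3 ratio 1:1 ⇒ n(Na2CO3) = 20.475 mol.
Mass of Na2CO3 = 20.475 × 105.99 = 2170.1 g.

2170 g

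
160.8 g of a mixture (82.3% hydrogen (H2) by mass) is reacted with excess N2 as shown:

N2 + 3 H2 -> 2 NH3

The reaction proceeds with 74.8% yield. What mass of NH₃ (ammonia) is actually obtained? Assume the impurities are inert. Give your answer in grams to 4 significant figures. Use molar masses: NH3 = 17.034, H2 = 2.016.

557.6 g

Pure H2 available = 160.8 g × 0.823 = 132.34 g.
n(H2) = 132.34 g / 2.016 g/mol = 65.644 mol.
From the equation the H2:NH3 mole ratio is 3:2, so n(NH3) = 65.644 × 2/3 = 43.763 mol.
Mass of NH3 = 43.763 mol × 17.034 g/mol = 745.45 g.
Actual mass collected = 745.45 g × 0.748 = 557.60 g.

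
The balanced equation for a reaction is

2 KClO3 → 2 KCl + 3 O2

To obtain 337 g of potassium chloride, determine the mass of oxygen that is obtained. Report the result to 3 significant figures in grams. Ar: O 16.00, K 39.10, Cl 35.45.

217 g

M(KCl) = 39.10 + 35.45 = 74.55 g/mol.
M(O2) = 2(16.00) = 32.00 g/mol.
n(KCl) = 337.0 g / 74.55 g/mol = 4.520 mol.
From the equation the KCl:O2 mole ratio is 2:3, so n(O2) = 4.520 × 3/2 = 6.781 mol.
Mass of O2 = 6.781 mol × 32.00 g/mol = 217.0 g.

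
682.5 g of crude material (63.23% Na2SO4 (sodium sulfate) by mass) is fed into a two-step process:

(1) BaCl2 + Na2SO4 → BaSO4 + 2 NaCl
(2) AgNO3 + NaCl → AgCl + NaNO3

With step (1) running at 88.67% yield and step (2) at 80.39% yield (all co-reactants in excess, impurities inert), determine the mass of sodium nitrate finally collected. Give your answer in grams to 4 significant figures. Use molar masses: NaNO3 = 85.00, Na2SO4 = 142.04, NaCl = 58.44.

368.2 g

Pure Na2SO4 = 682.5 × 0.6323 = 431.54 g.
n(Na2SO4) = 431.54 / 142.04 = 3.0382 mol.
Step 1 (Na2SO4:NaCl = 1:2): theoretical n(NaCl) = 6.0764 mol; at 88.67% yield, n(NaCl) = 5.3879 mol.
Step 2 (NaCl:NaNO3 = 1:1): theoretical n(NaNO3) = 5.3879 mol, so theoretical mass = 5.3879 × 85.00 = 457.97 g.
At 80.39% yield, actual mass of NaNO3 = 457.97 × 0.8039 = 368.17 g.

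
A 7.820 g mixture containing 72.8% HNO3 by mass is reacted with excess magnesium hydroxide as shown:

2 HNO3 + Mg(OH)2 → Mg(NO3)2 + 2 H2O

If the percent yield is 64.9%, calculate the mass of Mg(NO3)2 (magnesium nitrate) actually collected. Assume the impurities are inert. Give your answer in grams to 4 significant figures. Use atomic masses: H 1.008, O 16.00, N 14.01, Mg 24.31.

4.348 g

Pure HNO3 available = 7.820 g × 0.728 = 5.6930 g.
M(HNO3) = 1.008 + 14.01 + 3(16.00) = 63.018 g/mol.
M(Mg(NO3)2) = 24.31 + 2(14.01) + 6(16.00) = 148.33 g/mol.
n(HNO3) = 5.6930 g / 63.018 g/mol = 0.090339 mol.
From the equation the HNO3:Mg(NO3)2 mole ratio is 2:1, so n(Mg(NO3)2) = 0.090339 × 1/2 = 0.045169 mol.
Mass of Mg(NO3)2 = 0.045169 mol × 148.33 g/mol = 6.7000 g.
Actual mass collected = 6.7000 g × 0.649 = 4.3483 g.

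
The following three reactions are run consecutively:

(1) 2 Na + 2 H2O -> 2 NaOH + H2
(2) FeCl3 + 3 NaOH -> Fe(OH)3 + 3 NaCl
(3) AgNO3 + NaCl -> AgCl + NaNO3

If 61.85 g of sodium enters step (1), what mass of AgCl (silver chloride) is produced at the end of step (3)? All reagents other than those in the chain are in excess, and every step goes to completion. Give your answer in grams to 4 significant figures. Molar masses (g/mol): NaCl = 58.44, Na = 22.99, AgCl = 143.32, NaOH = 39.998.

385.6 g

n(Na) = 61.85 / 22.99 = 2.6903 mol.
Reaction (1): Na→NaOH ratio 2:2 ⇒ n(NaOH) = 2.6903 mol.
Reaction (2): NaOH→NaCl ratio 3:3 ⇒ n(NaCl) = 2.6903 mol.
Reaction (3): NaCl→AgCl ratio 1:1 ⇒ n(AgCl) = 2.6903 mol.
Mass of AgCl = 2.6903 × 143.32 = 385.57 g.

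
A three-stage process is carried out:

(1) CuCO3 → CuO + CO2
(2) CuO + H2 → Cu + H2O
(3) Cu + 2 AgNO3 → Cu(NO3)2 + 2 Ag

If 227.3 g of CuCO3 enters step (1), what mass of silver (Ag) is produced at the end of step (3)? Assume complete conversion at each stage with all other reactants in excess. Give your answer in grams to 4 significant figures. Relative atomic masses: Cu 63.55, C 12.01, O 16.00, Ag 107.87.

M(CuCO3) = 63.55 + 12.01 + 3(16.00) = 123.56 g/mol.
M(Ag) = 107.87 g/mol.
n(CuCO3) = 227.3 / 123.56 = 1.8396 mol.
Reaction (1): CuCO3→CuO ratio 1:1 ⇒ n(CuO) = 1.8396 mol.
Reaction (2): CuO→Cu ratio 1:1 ⇒ n(Cu) = 1.8396 mol.
Reaction (3): Cu→Ag ratio 1:2 ⇒ n(Ag) = 3.6792 mol.
Mass of Ag = 3.6792 × 107.87 = 396.87 g.

396.9 g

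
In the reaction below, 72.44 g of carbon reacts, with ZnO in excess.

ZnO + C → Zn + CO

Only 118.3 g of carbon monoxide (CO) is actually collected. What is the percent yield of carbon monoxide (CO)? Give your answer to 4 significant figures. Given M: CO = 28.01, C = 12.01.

n(C) = 72.440 g / 12.01 g/mol = 6.0316 mol.
From the equation the C:CO mole ratio is 1:1, so n(CO) = 6.0316 × 1/1 = 6.0316 mol.
Mass of CO = 6.0316 mol × 28.01 g/mol = 168.95 g.
This is the theoretical yield. Percent yield = 118.3 g / 168.95 g × 100% = 70.022%.

70.02 %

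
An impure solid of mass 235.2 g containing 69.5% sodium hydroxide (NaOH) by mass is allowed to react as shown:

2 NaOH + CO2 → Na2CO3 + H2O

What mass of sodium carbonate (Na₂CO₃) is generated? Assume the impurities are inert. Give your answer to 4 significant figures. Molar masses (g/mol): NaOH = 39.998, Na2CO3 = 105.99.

216.6 g

Mass of pure NaOH = 235.2 g × 0.695 = 163.46 g.
n(NaOH) = 163.46 g / 39.998 g/mol = 4.0868 mol.
From the equation the NaOH:Na2CO3 mole ratio is 2:1, so n(Na2CO3) = 4.0868 × 1/2 = 2.0434 mol.
Mass of Na2CO3 = 2.0434 mol × 105.99 g/mol = 216.58 g.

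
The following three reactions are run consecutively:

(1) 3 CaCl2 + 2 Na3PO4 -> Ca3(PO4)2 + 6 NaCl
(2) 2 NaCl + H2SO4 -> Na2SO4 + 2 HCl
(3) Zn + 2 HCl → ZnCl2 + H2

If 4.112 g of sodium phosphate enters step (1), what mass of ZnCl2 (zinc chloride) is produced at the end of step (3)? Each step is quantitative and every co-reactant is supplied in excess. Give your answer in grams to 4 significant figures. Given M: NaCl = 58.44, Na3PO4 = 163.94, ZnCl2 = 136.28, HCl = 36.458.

5.127 g

n(Na3PO4) = 4.112 / 163.94 = 0.025082 mol.
Reaction (1): Na3PO4→NaCl ratio 2:6 ⇒ n(NaCl) = 0.075247 mol.
Reaction (2): NaCl→HCl ratio 2:2 ⇒ n(HCl) = 0.075247 mol.
Reaction (3): HCl→ZnCl2 ratio 2:1 ⇒ n(ZnCl2) = 0.037624 mol.
Mass of ZnCl2 = 0.037624 × 136.28 = 5.1273 g.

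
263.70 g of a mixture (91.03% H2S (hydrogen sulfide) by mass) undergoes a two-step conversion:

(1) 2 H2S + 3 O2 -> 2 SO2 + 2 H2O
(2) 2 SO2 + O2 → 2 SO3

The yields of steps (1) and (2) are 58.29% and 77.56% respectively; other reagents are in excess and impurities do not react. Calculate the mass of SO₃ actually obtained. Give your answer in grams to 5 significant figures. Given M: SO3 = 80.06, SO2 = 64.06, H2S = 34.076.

254.97 g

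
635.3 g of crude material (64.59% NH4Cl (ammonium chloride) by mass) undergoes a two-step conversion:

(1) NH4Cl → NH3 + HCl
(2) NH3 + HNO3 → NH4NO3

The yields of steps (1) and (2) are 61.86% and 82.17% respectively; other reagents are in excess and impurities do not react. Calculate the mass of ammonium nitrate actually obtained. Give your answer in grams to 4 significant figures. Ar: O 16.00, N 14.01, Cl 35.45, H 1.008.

312.1 g

Pure NH4Cl = 635.3 × 0.6459 = 410.34 g.
M(NH4Cl) = 14.01 + 4(1.008) + 35.45 = 53.492 g/mol.
M(NH4NO3) = 2(14.01) + 4(1.008) + 3(16.00) = 80.052 g/mol.
n(NH4Cl) = 410.34 / 53.492 = 7.6711 mol.
Step 1 (NH4Cl:NH3 = 1:1): theoretical n(NH3) = 7.6711 mol; at 61.86% yield, n(NH3) = 4.7453 mol.
Step 2 (NH3:NH4NO3 = 1:1): theoretical n(NH4NO3) = 4.7453 mol, so theoretical mass = 4.7453 × 80.052 = 379.87 g.
At 82.17% yield, actual mass of NH4NO3 = 379.87 × 0.8217 = 312.14 g.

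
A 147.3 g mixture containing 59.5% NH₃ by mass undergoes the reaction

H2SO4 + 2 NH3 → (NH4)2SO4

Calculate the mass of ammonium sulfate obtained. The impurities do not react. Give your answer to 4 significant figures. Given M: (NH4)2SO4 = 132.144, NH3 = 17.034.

340.0 g

Mass of pure NH3 = 147.3 g × 0.595 = 87.644 g.
n(NH3) = 87.644 g / 17.034 g/mol = 5.1452 mol.
From the equation the NH3:(NH4)2SO4 mole ratio is 2:1, so n((NH4)2SO4) = 5.1452 × 1/2 = 2.5726 mol.
Mass of (NH4)2SO4 = 2.5726 mol × 132.144 g/mol = 339.95 g.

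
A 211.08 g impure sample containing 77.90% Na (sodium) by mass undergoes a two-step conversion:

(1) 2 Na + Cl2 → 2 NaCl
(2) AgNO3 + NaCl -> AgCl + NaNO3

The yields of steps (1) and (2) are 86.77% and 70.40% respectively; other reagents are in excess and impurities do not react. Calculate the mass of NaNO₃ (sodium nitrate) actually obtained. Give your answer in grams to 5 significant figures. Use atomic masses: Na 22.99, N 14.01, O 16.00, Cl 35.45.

Pure Na = 211.08 × 0.7790 = 164.431 g.
M(Na) = 22.99 g/mol.
M(NaNO3) = 22.99 + 14.01 + 3(16.00) = 85.00 g/mol.
n(Na) = 164.431 / 22.99 = 7.15230 mol.
Step 1 (Na:NaCl = 2:2): theoretical n(NaCl) = 7.15230 mol; at 86.77% yield, n(NaCl) = 6.20605 mol.
Step 2 (NaCl:NaNO3 = 1:1): theoretical n(NaNO3) = 6.20605 mol, so theoretical mass = 6.20605 × 85.00 = 527.514 g.
At 70.40% yield, actual mass of NaNO3 = 527.514 × 0.7040 = 371.370 g.

371.37 g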